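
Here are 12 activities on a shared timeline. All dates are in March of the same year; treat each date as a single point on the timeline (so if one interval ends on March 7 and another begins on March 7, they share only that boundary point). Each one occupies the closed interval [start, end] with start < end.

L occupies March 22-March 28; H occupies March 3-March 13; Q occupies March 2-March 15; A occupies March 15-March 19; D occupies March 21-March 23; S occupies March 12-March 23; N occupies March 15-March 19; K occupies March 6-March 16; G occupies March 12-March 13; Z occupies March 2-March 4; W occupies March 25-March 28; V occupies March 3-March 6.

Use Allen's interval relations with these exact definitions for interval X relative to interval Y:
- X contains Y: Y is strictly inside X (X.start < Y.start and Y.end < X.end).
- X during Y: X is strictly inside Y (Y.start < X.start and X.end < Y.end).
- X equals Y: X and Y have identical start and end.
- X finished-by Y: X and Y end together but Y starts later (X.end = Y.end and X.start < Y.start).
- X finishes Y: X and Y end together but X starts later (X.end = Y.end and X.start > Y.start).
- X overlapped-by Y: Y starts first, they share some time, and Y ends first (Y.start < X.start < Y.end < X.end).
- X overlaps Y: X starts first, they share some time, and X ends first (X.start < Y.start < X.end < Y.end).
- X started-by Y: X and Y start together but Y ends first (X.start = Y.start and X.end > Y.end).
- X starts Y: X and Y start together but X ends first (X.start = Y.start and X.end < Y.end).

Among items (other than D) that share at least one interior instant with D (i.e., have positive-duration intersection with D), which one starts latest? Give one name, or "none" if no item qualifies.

Target D = [March 21, March 23].
A [March 15, March 19] → before → excluded.
G [March 12, March 13] → before → excluded.
H [March 3, March 13] → before → excluded.
K [March 6, March 16] → before → excluded.
L [March 22, March 28] → overlapped-by → candidate.
N [March 15, March 19] → before → excluded.
Q [March 2, March 15] → before → excluded.
S [March 12, March 23] → finished-by → candidate.
V [March 3, March 6] → before → excluded.
W [March 25, March 28] → after → excluded.
Z [March 2, March 4] → before → excluded.
Among candidates, latest start is March 22 → L.

L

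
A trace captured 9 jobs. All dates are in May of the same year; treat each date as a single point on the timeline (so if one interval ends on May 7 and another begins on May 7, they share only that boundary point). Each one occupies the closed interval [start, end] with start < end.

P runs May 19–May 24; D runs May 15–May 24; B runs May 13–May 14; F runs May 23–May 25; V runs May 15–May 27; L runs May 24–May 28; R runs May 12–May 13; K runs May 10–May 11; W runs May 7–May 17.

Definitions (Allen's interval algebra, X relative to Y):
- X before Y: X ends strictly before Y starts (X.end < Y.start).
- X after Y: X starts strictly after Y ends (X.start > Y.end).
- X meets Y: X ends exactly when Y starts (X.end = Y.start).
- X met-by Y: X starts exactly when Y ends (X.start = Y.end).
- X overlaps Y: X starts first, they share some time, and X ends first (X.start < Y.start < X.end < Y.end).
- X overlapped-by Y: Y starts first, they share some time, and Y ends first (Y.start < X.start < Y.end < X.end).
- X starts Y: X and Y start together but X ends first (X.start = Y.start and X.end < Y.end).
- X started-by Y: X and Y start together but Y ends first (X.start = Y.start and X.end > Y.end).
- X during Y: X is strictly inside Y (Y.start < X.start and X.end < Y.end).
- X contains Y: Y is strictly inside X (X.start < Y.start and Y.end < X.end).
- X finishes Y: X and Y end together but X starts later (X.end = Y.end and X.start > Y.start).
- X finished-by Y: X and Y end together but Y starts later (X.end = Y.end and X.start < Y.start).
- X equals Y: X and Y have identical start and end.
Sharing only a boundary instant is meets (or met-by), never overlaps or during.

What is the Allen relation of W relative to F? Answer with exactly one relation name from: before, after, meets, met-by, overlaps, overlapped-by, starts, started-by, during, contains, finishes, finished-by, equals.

W = [May 7, May 17]; F = [May 23, May 25].
Compare endpoints: W.start < F.start, W.start < F.end, W.end < F.start, W.end < F.end.
That pattern is 'before'.

before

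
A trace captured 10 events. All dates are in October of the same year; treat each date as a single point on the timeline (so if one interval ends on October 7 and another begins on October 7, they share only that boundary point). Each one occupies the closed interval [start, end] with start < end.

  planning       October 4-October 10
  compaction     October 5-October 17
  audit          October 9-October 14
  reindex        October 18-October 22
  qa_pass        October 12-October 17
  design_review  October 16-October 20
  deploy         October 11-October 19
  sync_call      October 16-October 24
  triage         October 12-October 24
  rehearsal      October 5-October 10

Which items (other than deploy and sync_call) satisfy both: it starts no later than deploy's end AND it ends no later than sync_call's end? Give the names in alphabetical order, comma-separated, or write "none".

Conditions: its start is no later than deploy's end (X.start <= October 19) AND its end is no later than sync_call's end (X.end <= October 24).
audit: start October 9 <= October 19? ✓; end October 14 <= October 24? ✓ → yes.
compaction: start October 5 <= October 19? ✓; end October 17 <= October 24? ✓ → yes.
design_review: start October 16 <= October 19? ✓; end October 20 <= October 24? ✓ → yes.
planning: start October 4 <= October 19? ✓; end October 10 <= October 24? ✓ → yes.
qa_pass: start October 12 <= October 19? ✓; end October 17 <= October 24? ✓ → yes.
rehearsal: start October 5 <= October 19? ✓; end October 10 <= October 24? ✓ → yes.
reindex: start October 18 <= October 19? ✓; end October 22 <= October 24? ✓ → yes.
triage: start October 12 <= October 19? ✓; end October 24 <= October 24? ✓ → yes.
Result: audit, compaction, design_review, planning, qa_pass, rehearsal, reindex, triage.

audit, compaction, design_review, planning, qa_pass, rehearsal, reindex, triage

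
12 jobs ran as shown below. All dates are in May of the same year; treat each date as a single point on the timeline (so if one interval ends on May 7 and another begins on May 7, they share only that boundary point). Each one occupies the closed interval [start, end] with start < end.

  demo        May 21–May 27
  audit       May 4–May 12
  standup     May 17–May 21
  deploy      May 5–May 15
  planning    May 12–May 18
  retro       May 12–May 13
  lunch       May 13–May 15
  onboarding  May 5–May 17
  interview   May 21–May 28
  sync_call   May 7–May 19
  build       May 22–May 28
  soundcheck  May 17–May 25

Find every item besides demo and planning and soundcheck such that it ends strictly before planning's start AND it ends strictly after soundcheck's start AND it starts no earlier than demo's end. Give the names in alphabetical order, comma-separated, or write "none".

none

Conditions: its end is strictly before planning's start (X.end < May 12) AND its end is strictly after soundcheck's start (X.end > May 17) AND its start is no earlier than demo's end (X.start >= May 27).
audit: end May 12 < May 12? ✗; end May 12 > May 17? ✗; start May 4 >= May 27? ✗ → no.
build: end May 28 < May 12? ✗; end May 28 > May 17? ✓; start May 22 >= May 27? ✗ → no.
deploy: end May 15 < May 12? ✗; end May 15 > May 17? ✗; start May 5 >= May 27? ✗ → no.
interview: end May 28 < May 12? ✗; end May 28 > May 17? ✓; start May 21 >= May 27? ✗ → no.
lunch: end May 15 < May 12? ✗; end May 15 > May 17? ✗; start May 13 >= May 27? ✗ → no.
onboarding: end May 17 < May 12? ✗; end May 17 > May 17? ✗; start May 5 >= May 27? ✗ → no.
retro: end May 13 < May 12? ✗; end May 13 > May 17? ✗; start May 12 >= May 27? ✗ → no.
standup: end May 21 < May 12? ✗; end May 21 > May 17? ✓; start May 17 >= May 27? ✗ → no.
sync_call: end May 19 < May 12? ✗; end May 19 > May 17? ✓; start May 7 >= May 27? ✗ → no.
Result: none.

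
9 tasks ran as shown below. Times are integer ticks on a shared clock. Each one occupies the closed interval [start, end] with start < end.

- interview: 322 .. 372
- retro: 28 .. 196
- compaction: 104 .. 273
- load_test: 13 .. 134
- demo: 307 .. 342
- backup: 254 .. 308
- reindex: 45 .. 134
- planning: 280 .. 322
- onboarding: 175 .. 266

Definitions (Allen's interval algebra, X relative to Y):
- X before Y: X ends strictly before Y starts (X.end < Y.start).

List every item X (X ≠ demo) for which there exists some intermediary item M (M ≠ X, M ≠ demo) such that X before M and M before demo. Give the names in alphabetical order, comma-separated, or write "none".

load_test, reindex

Target demo = [307, 342].
Intermediaries M with M before demo: compaction, load_test, onboarding, reindex, retro.
Via compaction — items with X before compaction: none.
Via load_test — items with X before load_test: none.
Via onboarding — items with X before onboarding: load_test, reindex.
Via reindex — items with X before reindex: none.
Via retro — items with X before retro: none.
Union: load_test, reindex.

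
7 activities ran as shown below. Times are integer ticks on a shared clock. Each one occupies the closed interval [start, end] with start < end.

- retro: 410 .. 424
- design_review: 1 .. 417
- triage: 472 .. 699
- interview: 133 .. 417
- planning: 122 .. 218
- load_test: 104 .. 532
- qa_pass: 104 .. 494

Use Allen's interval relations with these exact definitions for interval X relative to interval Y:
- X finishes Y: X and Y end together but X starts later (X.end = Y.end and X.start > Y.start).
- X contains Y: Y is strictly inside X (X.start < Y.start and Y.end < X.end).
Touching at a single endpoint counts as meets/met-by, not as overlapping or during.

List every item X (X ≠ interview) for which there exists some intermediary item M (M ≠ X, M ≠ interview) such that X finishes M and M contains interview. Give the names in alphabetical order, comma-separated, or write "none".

Target interview = [133, 417].
Intermediaries M with M contains interview: load_test, qa_pass.
Via load_test — items with X finishes load_test: none.
Via qa_pass — items with X finishes qa_pass: none.
Union: none.

none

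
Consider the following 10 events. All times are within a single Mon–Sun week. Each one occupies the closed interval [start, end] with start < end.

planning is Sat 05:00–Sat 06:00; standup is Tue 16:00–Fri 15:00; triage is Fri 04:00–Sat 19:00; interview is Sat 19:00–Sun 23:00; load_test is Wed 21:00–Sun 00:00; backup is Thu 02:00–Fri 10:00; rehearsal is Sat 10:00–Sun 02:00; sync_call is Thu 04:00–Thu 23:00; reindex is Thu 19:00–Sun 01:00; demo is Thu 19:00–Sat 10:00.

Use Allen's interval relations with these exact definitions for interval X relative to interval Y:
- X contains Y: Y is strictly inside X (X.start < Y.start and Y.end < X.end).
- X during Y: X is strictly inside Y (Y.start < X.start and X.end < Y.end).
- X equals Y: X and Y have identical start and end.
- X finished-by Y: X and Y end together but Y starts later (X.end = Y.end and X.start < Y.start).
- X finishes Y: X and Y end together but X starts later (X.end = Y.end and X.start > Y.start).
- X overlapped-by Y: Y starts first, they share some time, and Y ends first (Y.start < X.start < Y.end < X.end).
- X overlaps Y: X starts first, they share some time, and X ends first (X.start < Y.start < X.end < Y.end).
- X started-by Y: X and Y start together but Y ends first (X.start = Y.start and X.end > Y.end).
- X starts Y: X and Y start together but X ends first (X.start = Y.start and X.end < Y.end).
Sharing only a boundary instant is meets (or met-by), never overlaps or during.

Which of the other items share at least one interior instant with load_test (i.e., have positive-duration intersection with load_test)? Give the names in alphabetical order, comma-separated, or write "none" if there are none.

Target load_test = [Wed 21:00, Sun 00:00].
backup [Thu 02:00, Fri 10:00] → during → yes.
demo [Thu 19:00, Sat 10:00] → during → yes.
interview [Sat 19:00, Sun 23:00] → overlapped-by → yes.
planning [Sat 05:00, Sat 06:00] → during → yes.
rehearsal [Sat 10:00, Sun 02:00] → overlapped-by → yes.
reindex [Thu 19:00, Sun 01:00] → overlapped-by → yes.
standup [Tue 16:00, Fri 15:00] → overlaps → yes.
sync_call [Thu 04:00, Thu 23:00] → during → yes.
triage [Fri 04:00, Sat 19:00] → during → yes.
Result: backup, demo, interview, planning, rehearsal, reindex, standup, sync_call, triage.

backup, demo, interview, planning, rehearsal, reindex, standup, sync_call, triage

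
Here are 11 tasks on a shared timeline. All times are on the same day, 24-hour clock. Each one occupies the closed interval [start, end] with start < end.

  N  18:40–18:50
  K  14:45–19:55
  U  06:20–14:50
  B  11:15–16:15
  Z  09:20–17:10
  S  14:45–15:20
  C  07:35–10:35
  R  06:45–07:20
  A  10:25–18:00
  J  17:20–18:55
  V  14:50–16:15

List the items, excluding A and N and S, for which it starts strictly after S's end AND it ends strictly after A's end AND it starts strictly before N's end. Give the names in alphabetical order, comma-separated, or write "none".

Conditions: its start is strictly after S's end (X.start > 15:20) AND its end is strictly after A's end (X.end > 18:00) AND its start is strictly before N's end (X.start < 18:50).
B: start 11:15 > 15:20? ✗; end 16:15 > 18:00? ✗; start 11:15 < 18:50? ✓ → no.
C: start 07:35 > 15:20? ✗; end 10:35 > 18:00? ✗; start 07:35 < 18:50? ✓ → no.
J: start 17:20 > 15:20? ✓; end 18:55 > 18:00? ✓; start 17:20 < 18:50? ✓ → yes.
K: start 14:45 > 15:20? ✗; end 19:55 > 18:00? ✓; start 14:45 < 18:50? ✓ → no.
R: start 06:45 > 15:20? ✗; end 07:20 > 18:00? ✗; start 06:45 < 18:50? ✓ → no.
U: start 06:20 > 15:20? ✗; end 14:50 > 18:00? ✗; start 06:20 < 18:50? ✓ → no.
V: start 14:50 > 15:20? ✗; end 16:15 > 18:00? ✗; start 14:50 < 18:50? ✓ → no.
Z: start 09:20 > 15:20? ✗; end 17:10 > 18:00? ✗; start 09:20 < 18:50? ✓ → no.
Result: J.

J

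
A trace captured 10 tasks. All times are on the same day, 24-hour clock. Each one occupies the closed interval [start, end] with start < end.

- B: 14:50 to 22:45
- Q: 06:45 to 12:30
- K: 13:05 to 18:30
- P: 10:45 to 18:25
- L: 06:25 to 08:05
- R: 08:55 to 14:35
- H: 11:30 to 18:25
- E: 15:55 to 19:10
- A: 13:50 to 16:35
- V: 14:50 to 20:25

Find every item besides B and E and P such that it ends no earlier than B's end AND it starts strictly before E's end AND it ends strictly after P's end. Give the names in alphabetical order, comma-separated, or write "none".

Conditions: its end is no earlier than B's end (X.end >= 22:45) AND its start is strictly before E's end (X.start < 19:10) AND its end is strictly after P's end (X.end > 18:25).
A: end 16:35 >= 22:45? ✗; start 13:50 < 19:10? ✓; end 16:35 > 18:25? ✗ → no.
H: end 18:25 >= 22:45? ✗; start 11:30 < 19:10? ✓; end 18:25 > 18:25? ✗ → no.
K: end 18:30 >= 22:45? ✗; start 13:05 < 19:10? ✓; end 18:30 > 18:25? ✓ → no.
L: end 08:05 >= 22:45? ✗; start 06:25 < 19:10? ✓; end 08:05 > 18:25? ✗ → no.
Q: end 12:30 >= 22:45? ✗; start 06:45 < 19:10? ✓; end 12:30 > 18:25? ✗ → no.
R: end 14:35 >= 22:45? ✗; start 08:55 < 19:10? ✓; end 14:35 > 18:25? ✗ → no.
V: end 20:25 >= 22:45? ✗; start 14:50 < 19:10? ✓; end 20:25 > 18:25? ✓ → no.
Result: none.

none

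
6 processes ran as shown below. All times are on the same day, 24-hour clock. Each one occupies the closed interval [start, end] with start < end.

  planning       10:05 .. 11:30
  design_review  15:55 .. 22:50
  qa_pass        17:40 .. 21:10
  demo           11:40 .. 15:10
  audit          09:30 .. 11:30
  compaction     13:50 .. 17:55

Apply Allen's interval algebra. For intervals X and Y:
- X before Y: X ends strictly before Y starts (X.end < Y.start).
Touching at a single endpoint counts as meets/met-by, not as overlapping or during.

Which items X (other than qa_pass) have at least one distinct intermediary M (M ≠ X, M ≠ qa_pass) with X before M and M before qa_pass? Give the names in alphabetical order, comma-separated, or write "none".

Target qa_pass = [17:40, 21:10].
Intermediaries M with M before qa_pass: audit, demo, planning.
Via audit — items with X before audit: none.
Via demo — items with X before demo: audit, planning.
Via planning — items with X before planning: none.
Union: audit, planning.

audit, planning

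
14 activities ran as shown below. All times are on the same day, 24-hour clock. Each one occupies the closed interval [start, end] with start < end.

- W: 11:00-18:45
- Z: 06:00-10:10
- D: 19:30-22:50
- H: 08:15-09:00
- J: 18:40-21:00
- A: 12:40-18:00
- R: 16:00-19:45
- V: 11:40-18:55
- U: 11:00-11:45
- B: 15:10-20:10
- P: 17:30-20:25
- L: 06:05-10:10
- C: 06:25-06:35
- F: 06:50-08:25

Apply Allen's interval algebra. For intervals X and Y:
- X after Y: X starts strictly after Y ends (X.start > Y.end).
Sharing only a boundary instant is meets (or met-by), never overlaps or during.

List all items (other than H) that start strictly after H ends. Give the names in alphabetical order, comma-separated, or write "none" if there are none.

A, B, D, J, P, R, U, V, W

Target H = [08:15, 09:00].
A [12:40, 18:00] → after → yes.
B [15:10, 20:10] → after → yes.
C [06:25, 06:35] → before → no.
D [19:30, 22:50] → after → yes.
F [06:50, 08:25] → overlaps → no.
J [18:40, 21:00] → after → yes.
L [06:05, 10:10] → contains → no.
P [17:30, 20:25] → after → yes.
R [16:00, 19:45] → after → yes.
U [11:00, 11:45] → after → yes.
V [11:40, 18:55] → after → yes.
W [11:00, 18:45] → after → yes.
Z [06:00, 10:10] → contains → no.
Result: A, B, D, J, P, R, U, V, W.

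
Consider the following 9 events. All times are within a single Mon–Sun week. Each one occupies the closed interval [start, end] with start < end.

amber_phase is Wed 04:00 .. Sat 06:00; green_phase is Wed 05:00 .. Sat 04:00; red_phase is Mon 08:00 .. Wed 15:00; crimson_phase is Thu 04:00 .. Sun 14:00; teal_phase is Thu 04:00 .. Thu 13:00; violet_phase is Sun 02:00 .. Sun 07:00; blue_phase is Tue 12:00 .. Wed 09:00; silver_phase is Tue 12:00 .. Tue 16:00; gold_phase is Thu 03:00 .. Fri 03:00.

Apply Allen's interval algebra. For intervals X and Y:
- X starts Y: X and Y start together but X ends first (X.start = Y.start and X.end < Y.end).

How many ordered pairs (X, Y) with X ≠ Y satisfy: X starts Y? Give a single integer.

2

Checking all 72 ordered pairs for relation 'starts'; matching pairs in alphabetical order:
(silver_phase, blue_phase): silver_phase starts blue_phase ✓
(teal_phase, crimson_phase): teal_phase starts crimson_phase ✓
Count: 2.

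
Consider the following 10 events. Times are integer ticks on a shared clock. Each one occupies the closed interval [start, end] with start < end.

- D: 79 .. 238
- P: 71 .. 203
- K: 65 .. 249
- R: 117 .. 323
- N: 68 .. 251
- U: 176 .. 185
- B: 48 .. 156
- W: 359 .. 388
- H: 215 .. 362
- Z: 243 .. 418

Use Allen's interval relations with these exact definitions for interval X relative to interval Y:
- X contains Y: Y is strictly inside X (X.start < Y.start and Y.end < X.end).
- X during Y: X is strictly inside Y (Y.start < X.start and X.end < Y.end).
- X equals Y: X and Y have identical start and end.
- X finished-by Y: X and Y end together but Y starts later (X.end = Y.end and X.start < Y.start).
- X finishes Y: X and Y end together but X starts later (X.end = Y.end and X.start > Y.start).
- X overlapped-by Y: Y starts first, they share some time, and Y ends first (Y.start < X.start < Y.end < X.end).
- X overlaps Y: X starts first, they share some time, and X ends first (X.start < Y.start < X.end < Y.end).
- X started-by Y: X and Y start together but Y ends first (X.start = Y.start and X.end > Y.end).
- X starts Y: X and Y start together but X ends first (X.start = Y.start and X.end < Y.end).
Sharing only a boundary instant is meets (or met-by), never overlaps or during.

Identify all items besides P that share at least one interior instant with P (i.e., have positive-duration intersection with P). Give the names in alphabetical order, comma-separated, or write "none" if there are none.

Target P = [71, 203].
B [48, 156] → overlaps → yes.
D [79, 238] → overlapped-by → yes.
H [215, 362] → after → no.
K [65, 249] → contains → yes.
N [68, 251] → contains → yes.
R [117, 323] → overlapped-by → yes.
U [176, 185] → during → yes.
W [359, 388] → after → no.
Z [243, 418] → after → no.
Result: B, D, K, N, R, U.

B, D, K, N, R, U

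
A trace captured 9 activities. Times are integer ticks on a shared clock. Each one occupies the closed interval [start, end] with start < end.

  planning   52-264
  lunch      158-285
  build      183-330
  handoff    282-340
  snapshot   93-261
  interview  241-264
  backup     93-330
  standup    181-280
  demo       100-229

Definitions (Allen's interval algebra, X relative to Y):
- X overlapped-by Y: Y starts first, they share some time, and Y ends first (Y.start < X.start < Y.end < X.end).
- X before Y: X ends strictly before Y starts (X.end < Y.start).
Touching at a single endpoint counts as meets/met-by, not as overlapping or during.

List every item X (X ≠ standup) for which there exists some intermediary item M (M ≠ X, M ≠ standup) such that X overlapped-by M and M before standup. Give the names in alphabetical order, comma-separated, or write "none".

Target standup = [181, 280].
Intermediaries M with M before standup: none.
Union: none.

none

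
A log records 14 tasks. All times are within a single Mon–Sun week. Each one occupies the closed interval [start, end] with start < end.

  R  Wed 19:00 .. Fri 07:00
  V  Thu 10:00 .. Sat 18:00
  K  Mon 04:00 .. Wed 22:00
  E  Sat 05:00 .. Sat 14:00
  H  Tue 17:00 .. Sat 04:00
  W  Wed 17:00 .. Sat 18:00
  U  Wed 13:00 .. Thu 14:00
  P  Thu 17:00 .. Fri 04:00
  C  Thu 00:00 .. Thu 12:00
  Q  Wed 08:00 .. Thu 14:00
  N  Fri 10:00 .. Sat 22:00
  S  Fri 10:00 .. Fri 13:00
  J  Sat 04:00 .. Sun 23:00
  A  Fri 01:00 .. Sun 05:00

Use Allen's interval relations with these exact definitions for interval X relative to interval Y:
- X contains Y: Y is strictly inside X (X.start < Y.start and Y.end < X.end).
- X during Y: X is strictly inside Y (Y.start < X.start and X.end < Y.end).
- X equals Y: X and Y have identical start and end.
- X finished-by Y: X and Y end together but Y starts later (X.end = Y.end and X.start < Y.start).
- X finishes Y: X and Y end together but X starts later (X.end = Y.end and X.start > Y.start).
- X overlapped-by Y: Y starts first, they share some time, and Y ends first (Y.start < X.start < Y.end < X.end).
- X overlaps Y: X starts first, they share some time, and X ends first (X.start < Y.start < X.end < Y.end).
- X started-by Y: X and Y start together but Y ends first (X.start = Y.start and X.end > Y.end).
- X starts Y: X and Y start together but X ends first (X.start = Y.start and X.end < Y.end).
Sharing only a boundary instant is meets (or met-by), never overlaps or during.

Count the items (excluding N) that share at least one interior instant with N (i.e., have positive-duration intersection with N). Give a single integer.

Target N = [Fri 10:00, Sat 22:00].
A [Fri 01:00, Sun 05:00] → contains → counts.
C [Thu 00:00, Thu 12:00] → before → no.
E [Sat 05:00, Sat 14:00] → during → counts.
H [Tue 17:00, Sat 04:00] → overlaps → counts.
J [Sat 04:00, Sun 23:00] → overlapped-by → counts.
K [Mon 04:00, Wed 22:00] → before → no.
P [Thu 17:00, Fri 04:00] → before → no.
Q [Wed 08:00, Thu 14:00] → before → no.
R [Wed 19:00, Fri 07:00] → before → no.
S [Fri 10:00, Fri 13:00] → starts → counts.
U [Wed 13:00, Thu 14:00] → before → no.
V [Thu 10:00, Sat 18:00] → overlaps → counts.
W [Wed 17:00, Sat 18:00] → overlaps → counts.
Total: 7.

7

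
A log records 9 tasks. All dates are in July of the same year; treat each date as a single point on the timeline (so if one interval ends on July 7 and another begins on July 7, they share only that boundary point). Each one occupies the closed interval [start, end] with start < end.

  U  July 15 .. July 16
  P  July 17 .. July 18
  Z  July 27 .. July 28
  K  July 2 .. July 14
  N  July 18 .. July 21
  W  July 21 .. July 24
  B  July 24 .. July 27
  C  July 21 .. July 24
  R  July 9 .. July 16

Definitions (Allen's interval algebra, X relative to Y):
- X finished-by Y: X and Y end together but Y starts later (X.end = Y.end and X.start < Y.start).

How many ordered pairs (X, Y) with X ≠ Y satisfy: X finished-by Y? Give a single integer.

1

Checking all 72 ordered pairs for relation 'finished-by'; matching pairs in alphabetical order:
(R, U): R finished-by U ✓
Count: 1.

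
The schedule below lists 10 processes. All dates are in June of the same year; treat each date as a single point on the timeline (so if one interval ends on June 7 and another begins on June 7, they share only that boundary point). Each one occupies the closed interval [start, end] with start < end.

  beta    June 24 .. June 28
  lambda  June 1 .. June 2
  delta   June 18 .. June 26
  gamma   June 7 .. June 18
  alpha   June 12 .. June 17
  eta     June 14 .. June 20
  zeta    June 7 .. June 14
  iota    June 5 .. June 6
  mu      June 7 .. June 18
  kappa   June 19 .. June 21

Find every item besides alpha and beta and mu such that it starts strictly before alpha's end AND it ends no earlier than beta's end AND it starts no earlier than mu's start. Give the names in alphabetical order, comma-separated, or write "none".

none

Conditions: its start is strictly before alpha's end (X.start < June 17) AND its end is no earlier than beta's end (X.end >= June 28) AND its start is no earlier than mu's start (X.start >= June 7).
delta: start June 18 < June 17? ✗; end June 26 >= June 28? ✗; start June 18 >= June 7? ✓ → no.
eta: start June 14 < June 17? ✓; end June 20 >= June 28? ✗; start June 14 >= June 7? ✓ → no.
gamma: start June 7 < June 17? ✓; end June 18 >= June 28? ✗; start June 7 >= June 7? ✓ → no.
iota: start June 5 < June 17? ✓; end June 6 >= June 28? ✗; start June 5 >= June 7? ✗ → no.
kappa: start June 19 < June 17? ✗; end June 21 >= June 28? ✗; start June 19 >= June 7? ✓ → no.
lambda: start June 1 < June 17? ✓; end June 2 >= June 28? ✗; start June 1 >= June 7? ✗ → no.
zeta: start June 7 < June 17? ✓; end June 14 >= June 28? ✗; start June 7 >= June 7? ✓ → no.
Result: none.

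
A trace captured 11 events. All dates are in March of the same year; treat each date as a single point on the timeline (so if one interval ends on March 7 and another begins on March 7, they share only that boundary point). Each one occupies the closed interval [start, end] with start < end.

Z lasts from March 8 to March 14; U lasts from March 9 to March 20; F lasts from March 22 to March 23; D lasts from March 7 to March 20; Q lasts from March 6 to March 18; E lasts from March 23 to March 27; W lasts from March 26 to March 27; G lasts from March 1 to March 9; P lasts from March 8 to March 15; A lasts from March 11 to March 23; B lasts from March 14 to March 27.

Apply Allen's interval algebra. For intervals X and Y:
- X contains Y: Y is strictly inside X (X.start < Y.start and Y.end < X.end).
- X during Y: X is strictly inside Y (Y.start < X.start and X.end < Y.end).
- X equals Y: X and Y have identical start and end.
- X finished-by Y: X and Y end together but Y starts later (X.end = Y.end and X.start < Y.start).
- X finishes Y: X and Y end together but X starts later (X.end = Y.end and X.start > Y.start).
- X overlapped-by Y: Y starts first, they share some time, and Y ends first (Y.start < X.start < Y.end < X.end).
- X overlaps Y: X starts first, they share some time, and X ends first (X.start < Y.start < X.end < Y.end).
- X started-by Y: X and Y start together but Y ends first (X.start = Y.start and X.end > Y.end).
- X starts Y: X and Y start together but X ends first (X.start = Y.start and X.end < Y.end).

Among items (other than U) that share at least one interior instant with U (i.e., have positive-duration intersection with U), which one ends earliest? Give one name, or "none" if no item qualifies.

Z

Target U = [March 9, March 20].
A [March 11, March 23] → overlapped-by → candidate.
B [March 14, March 27] → overlapped-by → candidate.
D [March 7, March 20] → finished-by → candidate.
E [March 23, March 27] → after → excluded.
F [March 22, March 23] → after → excluded.
G [March 1, March 9] → meets → excluded.
P [March 8, March 15] → overlaps → candidate.
Q [March 6, March 18] → overlaps → candidate.
W [March 26, March 27] → after → excluded.
Z [March 8, March 14] → overlaps → candidate.
Among candidates, earliest end is March 14 → Z.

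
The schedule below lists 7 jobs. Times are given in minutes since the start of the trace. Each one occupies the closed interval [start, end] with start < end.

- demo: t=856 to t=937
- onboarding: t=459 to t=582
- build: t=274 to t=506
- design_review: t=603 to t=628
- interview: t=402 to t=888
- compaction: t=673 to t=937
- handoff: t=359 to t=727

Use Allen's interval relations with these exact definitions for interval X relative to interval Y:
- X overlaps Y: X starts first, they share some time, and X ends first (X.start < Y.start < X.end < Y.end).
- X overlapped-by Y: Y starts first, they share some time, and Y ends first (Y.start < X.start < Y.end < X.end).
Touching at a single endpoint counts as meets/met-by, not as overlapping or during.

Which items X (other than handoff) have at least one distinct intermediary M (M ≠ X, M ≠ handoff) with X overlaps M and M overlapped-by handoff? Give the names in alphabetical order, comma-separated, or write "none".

build, interview

Target handoff = [t=359, t=727].
Intermediaries M with M overlapped-by handoff: compaction, interview.
Via compaction — items with X overlaps compaction: interview.
Via interview — items with X overlaps interview: build.
Union: build, interview.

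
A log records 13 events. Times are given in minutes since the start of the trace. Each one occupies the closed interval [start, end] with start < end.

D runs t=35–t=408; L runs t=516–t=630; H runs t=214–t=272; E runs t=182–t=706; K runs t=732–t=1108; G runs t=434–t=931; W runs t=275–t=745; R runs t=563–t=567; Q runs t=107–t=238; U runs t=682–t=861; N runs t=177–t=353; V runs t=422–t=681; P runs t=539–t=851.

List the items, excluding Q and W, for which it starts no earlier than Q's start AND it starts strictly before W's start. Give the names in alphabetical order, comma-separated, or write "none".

E, H, N

Conditions: its start is no earlier than Q's start (X.start >= t=107) AND its start is strictly before W's start (X.start < t=275).
D: start t=35 >= t=107? ✗; start t=35 < t=275? ✓ → no.
E: start t=182 >= t=107? ✓; start t=182 < t=275? ✓ → yes.
G: start t=434 >= t=107? ✓; start t=434 < t=275? ✗ → no.
H: start t=214 >= t=107? ✓; start t=214 < t=275? ✓ → yes.
K: start t=732 >= t=107? ✓; start t=732 < t=275? ✗ → no.
L: start t=516 >= t=107? ✓; start t=516 < t=275? ✗ → no.
N: start t=177 >= t=107? ✓; start t=177 < t=275? ✓ → yes.
P: start t=539 >= t=107? ✓; start t=539 < t=275? ✗ → no.
R: start t=563 >= t=107? ✓; start t=563 < t=275? ✗ → no.
U: start t=682 >= t=107? ✓; start t=682 < t=275? ✗ → no.
V: start t=422 >= t=107? ✓; start t=422 < t=275? ✗ → no.
Result: E, H, N.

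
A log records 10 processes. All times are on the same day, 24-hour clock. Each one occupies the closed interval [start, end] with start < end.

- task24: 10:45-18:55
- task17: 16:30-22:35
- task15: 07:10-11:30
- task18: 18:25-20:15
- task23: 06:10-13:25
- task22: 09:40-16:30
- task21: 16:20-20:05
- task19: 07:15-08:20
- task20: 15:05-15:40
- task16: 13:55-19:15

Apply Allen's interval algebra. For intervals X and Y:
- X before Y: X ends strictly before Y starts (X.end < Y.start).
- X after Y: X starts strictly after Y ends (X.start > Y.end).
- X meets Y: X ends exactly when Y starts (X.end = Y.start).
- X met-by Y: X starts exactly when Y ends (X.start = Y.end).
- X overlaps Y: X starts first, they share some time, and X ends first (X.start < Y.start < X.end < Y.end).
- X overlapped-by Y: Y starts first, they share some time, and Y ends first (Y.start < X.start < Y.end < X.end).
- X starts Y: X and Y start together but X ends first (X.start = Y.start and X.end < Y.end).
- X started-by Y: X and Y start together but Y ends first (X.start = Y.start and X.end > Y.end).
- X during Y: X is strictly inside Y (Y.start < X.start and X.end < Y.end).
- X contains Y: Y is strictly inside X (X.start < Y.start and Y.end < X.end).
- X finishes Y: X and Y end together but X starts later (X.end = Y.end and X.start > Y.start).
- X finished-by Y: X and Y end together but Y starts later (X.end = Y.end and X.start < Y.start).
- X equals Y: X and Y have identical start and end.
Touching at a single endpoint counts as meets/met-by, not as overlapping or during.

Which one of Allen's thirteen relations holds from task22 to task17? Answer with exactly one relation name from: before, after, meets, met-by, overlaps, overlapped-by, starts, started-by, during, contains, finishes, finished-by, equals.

task22 = [09:40, 16:30]; task17 = [16:30, 22:35].
Compare endpoints: task22.start < task17.start, task22.start < task17.end, task22.end = task17.start, task22.end < task17.end.
That pattern is 'meets'.

meets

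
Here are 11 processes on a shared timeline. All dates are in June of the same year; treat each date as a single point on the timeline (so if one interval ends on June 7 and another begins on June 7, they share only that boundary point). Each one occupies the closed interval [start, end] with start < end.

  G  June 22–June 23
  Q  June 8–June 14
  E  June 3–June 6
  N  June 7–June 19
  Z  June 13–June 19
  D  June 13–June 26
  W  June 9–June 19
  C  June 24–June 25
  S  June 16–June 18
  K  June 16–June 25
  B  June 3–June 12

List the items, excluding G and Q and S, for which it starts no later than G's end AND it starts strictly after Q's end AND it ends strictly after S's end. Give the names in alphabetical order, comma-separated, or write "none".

Conditions: its start is no later than G's end (X.start <= June 23) AND its start is strictly after Q's end (X.start > June 14) AND its end is strictly after S's end (X.end > June 18).
B: start June 3 <= June 23? ✓; start June 3 > June 14? ✗; end June 12 > June 18? ✗ → no.
C: start June 24 <= June 23? ✗; start June 24 > June 14? ✓; end June 25 > June 18? ✓ → no.
D: start June 13 <= June 23? ✓; start June 13 > June 14? ✗; end June 26 > June 18? ✓ → no.
E: start June 3 <= June 23? ✓; start June 3 > June 14? ✗; end June 6 > June 18? ✗ → no.
K: start June 16 <= June 23? ✓; start June 16 > June 14? ✓; end June 25 > June 18? ✓ → yes.
N: start June 7 <= June 23? ✓; start June 7 > June 14? ✗; end June 19 > June 18? ✓ → no.
W: start June 9 <= June 23? ✓; start June 9 > June 14? ✗; end June 19 > June 18? ✓ → no.
Z: start June 13 <= June 23? ✓; start June 13 > June 14? ✗; end June 19 > June 18? ✓ → no.
Result: K.

K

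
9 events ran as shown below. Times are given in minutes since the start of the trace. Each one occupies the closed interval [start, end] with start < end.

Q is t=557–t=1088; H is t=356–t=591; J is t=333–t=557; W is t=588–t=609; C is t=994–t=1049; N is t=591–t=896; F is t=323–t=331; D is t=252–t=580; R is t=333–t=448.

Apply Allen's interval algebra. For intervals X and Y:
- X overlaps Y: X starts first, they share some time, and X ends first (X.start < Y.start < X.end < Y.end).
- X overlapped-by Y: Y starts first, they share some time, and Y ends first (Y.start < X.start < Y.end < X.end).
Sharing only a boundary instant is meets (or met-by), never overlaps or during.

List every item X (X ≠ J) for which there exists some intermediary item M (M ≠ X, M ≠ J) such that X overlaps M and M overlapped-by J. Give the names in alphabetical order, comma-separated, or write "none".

Target J = [t=333, t=557].
Intermediaries M with M overlapped-by J: H.
Via H — items with X overlaps H: D, R.
Union: D, R.

D, R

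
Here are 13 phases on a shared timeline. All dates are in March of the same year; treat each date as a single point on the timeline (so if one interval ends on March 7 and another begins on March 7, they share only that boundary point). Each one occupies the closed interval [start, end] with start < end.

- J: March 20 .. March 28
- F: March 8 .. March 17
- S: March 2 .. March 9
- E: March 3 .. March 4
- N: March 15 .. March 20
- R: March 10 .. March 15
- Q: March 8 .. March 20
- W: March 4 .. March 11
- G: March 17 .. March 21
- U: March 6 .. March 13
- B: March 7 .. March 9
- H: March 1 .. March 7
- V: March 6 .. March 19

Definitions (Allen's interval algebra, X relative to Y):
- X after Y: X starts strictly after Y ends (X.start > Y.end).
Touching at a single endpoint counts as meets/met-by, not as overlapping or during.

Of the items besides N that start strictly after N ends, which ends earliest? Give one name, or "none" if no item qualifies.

none

Target N = [March 15, March 20].
B [March 7, March 9] → before → excluded.
E [March 3, March 4] → before → excluded.
F [March 8, March 17] → overlaps → excluded.
G [March 17, March 21] → overlapped-by → excluded.
H [March 1, March 7] → before → excluded.
J [March 20, March 28] → met-by → excluded.
Q [March 8, March 20] → finished-by → excluded.
R [March 10, March 15] → meets → excluded.
S [March 2, March 9] → before → excluded.
U [March 6, March 13] → before → excluded.
V [March 6, March 19] → overlaps → excluded.
W [March 4, March 11] → before → excluded.
No candidates → none.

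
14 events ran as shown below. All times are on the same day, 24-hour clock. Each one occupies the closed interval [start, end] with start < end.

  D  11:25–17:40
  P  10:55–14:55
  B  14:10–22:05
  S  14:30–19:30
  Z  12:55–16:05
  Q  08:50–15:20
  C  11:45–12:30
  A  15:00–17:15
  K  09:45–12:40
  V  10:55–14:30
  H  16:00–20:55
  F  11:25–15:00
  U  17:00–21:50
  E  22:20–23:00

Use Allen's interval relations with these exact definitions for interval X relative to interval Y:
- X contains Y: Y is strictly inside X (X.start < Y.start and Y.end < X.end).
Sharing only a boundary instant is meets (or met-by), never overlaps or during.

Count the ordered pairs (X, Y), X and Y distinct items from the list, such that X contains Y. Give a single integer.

17

Checking all 182 ordered pairs for relation 'contains'; matching pairs in alphabetical order:
(B, A): B contains A ✓
(B, H): B contains H ✓
(B, S): B contains S ✓
(B, U): B contains U ✓
(D, A): D contains A ✓
(D, C): D contains C ✓
(D, Z): D contains Z ✓
(F, C): F contains C ✓
(K, C): K contains C ✓
(P, C): P contains C ✓
(Q, C): Q contains C ✓
(Q, F): Q contains F ✓
(Q, K): Q contains K ✓
(Q, P): Q contains P ✓
(Q, V): Q contains V ✓
(S, A): S contains A ✓
(V, C): V contains C ✓
Count: 17.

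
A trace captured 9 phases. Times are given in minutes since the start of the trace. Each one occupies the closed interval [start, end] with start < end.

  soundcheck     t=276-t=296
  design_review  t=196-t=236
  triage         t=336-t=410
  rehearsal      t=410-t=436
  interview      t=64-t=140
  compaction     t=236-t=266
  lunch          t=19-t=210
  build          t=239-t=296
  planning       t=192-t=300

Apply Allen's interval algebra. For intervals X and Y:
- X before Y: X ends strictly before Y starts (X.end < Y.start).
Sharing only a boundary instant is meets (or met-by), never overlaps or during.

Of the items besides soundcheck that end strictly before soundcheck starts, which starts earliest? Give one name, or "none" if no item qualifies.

lunch

Target soundcheck = [t=276, t=296].
build [t=239, t=296] → finished-by → excluded.
compaction [t=236, t=266] → before → candidate.
design_review [t=196, t=236] → before → candidate.
interview [t=64, t=140] → before → candidate.
lunch [t=19, t=210] → before → candidate.
planning [t=192, t=300] → contains → excluded.
rehearsal [t=410, t=436] → after → excluded.
triage [t=336, t=410] → after → excluded.
Among candidates, earliest start is t=19 → lunch.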